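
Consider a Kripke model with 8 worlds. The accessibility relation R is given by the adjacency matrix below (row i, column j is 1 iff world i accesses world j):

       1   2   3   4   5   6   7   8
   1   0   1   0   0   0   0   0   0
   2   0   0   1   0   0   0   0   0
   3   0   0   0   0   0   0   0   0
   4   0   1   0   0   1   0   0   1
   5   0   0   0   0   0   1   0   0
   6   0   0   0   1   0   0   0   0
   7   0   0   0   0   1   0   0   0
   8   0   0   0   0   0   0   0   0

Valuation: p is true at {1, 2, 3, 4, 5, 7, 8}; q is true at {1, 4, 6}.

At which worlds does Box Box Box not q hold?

{1, 2, 3, 5, 8}

1: successors {2}; Box Box not q there: 2:T. ✓
2: successors {3}; Box Box not q there: 3:T. ✓
3: no successors, so Box Box Box not q holds vacuously. ✓
4: successors {2, 5, 8}; Box Box not q there: 2:T, 5:F, 8:T. ✗
5: successors {6}; Box Box not q there: 6:T. ✓
6: successors {4}; Box Box not q there: 4:F. ✗
7: successors {5}; Box Box not q there: 5:F. ✗
8: no successors, so Box Box Box not q holds vacuously. ✓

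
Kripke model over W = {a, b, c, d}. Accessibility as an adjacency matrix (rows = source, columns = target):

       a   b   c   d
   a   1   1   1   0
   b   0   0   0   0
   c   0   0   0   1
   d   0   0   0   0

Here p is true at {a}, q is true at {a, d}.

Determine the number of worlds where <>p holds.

1

a: successors {a, b, c}; p there: a:T, b:F, c:F. ✓
b: no successors, so <>p fails. ✗
c: successors {d}; p there: d:F. ✗
d: no successors, so <>p fails. ✗
Satisfying worlds: {a}.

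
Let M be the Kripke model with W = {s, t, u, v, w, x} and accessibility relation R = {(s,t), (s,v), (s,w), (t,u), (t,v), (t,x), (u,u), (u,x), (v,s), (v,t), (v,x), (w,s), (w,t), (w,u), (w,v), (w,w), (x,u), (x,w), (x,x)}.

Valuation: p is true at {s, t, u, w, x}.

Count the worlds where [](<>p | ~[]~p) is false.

0

s: successors {t, v, w}; <>p | ~[]~p there: t:T, v:T, w:T. ✓
t: successors {u, v, x}; <>p | ~[]~p there: u:T, v:T, x:T. ✓
u: successors {u, x}; <>p | ~[]~p there: u:T, x:T. ✓
v: successors {s, t, x}; <>p | ~[]~p there: s:T, t:T, x:T. ✓
w: successors {s, t, u, v, w}; <>p | ~[]~p there: s:T, t:T, u:T, v:T, w:T. ✓
x: successors {u, w, x}; <>p | ~[]~p there: u:T, w:T, x:T. ✓
Satisfying worlds: {s, t, u, v, w, x}.
So [](<>p | ~[]~p) fails at the other 0 worlds.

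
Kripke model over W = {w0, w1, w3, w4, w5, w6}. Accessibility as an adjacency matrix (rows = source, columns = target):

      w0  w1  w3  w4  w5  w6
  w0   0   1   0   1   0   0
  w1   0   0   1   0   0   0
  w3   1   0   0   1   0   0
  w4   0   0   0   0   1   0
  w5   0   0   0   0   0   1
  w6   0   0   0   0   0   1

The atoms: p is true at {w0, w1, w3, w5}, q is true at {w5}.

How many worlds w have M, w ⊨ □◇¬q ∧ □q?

w0: □◇¬q is F, □q is F. ✗
w1: □◇¬q is T, □q is F. ✗
w3: □◇¬q is F, □q is F. ✗
w4: □◇¬q is T, □q is T. ✓
w5: □◇¬q is T, □q is F. ✗
w6: □◇¬q is T, □q is F. ✗
Satisfying worlds: {w4}.

1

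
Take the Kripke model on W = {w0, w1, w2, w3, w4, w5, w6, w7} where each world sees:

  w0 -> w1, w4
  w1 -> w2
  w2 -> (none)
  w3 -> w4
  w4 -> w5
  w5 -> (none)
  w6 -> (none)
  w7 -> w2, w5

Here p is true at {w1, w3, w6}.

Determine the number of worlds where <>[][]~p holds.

5

w0: successors {w1, w4}; [][]~p there: w1:T, w4:T. ✓
w1: successors {w2}; [][]~p there: w2:T. ✓
w2: no successors, so <>[][]~p fails. ✗
w3: successors {w4}; [][]~p there: w4:T. ✓
w4: successors {w5}; [][]~p there: w5:T. ✓
w5: no successors, so <>[][]~p fails. ✗
w6: no successors, so <>[][]~p fails. ✗
w7: successors {w2, w5}; [][]~p there: w2:T, w5:T. ✓
Satisfying worlds: {w0, w1, w3, w4, w7}.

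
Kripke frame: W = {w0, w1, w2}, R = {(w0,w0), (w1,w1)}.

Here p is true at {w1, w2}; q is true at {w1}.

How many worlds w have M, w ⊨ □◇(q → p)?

w0: successors {w0}; ◇(q → p) there: w0:T. ✓
w1: successors {w1}; ◇(q → p) there: w1:T. ✓
w2: no successors, so □◇(q → p) holds vacuously. ✓
Satisfying worlds: {w0, w1, w2}.

3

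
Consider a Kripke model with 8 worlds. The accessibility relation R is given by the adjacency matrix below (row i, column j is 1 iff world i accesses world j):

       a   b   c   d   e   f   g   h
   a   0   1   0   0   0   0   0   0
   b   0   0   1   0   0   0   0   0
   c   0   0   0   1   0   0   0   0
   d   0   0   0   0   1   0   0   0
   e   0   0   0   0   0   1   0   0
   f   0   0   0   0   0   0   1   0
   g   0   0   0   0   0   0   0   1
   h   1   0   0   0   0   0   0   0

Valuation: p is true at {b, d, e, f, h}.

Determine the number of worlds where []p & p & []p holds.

2

a: []p is T, p & []p is F. ✗
b: []p is F, p & []p is F. ✗
c: []p is T, p & []p is F. ✗
d: []p is T, p & []p is T. ✓
e: []p is T, p & []p is T. ✓
f: []p is F, p & []p is F. ✗
g: []p is T, p & []p is F. ✗
h: []p is F, p & []p is F. ✗
Satisfying worlds: {d, e}.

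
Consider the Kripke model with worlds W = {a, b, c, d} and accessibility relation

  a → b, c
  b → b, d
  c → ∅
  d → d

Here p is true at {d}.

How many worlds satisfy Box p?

2

a: successors {b, c}; p there: b:F, c:F. ✗
b: successors {b, d}; p there: b:F, d:T. ✗
c: no successors, so Box p holds vacuously. ✓
d: successors {d}; p there: d:T. ✓
Satisfying worlds: {c, d}.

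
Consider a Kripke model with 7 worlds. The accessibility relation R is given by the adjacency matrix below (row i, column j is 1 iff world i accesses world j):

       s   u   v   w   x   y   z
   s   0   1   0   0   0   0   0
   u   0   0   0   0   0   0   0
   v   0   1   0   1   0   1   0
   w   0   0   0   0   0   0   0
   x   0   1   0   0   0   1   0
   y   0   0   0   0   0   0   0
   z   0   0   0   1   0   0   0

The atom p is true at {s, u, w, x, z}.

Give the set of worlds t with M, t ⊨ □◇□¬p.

{u, w, y}

s: successors {u}; ◇□¬p there: u:F. ✗
u: no successors, so □◇□¬p holds vacuously. ✓
v: successors {u, w, y}; ◇□¬p there: u:F, w:F, y:F. ✗
w: no successors, so □◇□¬p holds vacuously. ✓
x: successors {u, y}; ◇□¬p there: u:F, y:F. ✗
y: no successors, so □◇□¬p holds vacuously. ✓
z: successors {w}; ◇□¬p there: w:F. ✗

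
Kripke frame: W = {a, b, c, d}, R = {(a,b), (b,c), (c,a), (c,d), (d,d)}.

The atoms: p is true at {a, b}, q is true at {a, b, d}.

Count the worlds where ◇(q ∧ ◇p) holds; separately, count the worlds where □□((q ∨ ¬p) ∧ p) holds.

1 and 0

For ◇(q ∧ ◇p):
a: successors {b}; q ∧ ◇p there: b:F. ✗
b: successors {c}; q ∧ ◇p there: c:F. ✗
c: successors {a, d}; q ∧ ◇p there: a:T, d:F. ✓
d: successors {d}; q ∧ ◇p there: d:F. ✗
— 1 world.
For □□((q ∨ ¬p) ∧ p):
a: successors {b}; □((q ∨ ¬p) ∧ p) there: b:F. ✗
b: successors {c}; □((q ∨ ¬p) ∧ p) there: c:F. ✗
c: successors {a, d}; □((q ∨ ¬p) ∧ p) there: a:T, d:F. ✗
d: successors {d}; □((q ∨ ¬p) ∧ p) there: d:F. ✗
— 0 worlds.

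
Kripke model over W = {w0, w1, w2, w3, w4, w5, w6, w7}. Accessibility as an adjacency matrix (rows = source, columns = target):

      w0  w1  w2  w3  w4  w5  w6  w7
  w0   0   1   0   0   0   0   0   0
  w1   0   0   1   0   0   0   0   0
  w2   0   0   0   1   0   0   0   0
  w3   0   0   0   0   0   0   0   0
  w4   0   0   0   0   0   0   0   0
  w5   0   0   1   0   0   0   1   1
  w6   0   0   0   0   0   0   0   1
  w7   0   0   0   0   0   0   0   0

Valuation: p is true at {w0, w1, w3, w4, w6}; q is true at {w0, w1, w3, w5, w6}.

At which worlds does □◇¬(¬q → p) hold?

w0: successors {w1}; ◇¬(¬q → p) there: w1:T. ✓
w1: successors {w2}; ◇¬(¬q → p) there: w2:F. ✗
w2: successors {w3}; ◇¬(¬q → p) there: w3:F. ✗
w3: no successors, so □◇¬(¬q → p) holds vacuously. ✓
w4: no successors, so □◇¬(¬q → p) holds vacuously. ✓
w5: successors {w2, w6, w7}; ◇¬(¬q → p) there: w2:F, w6:T, w7:F. ✗
w6: successors {w7}; ◇¬(¬q → p) there: w7:F. ✗
w7: no successors, so □◇¬(¬q → p) holds vacuously. ✓

{w0, w3, w4, w7}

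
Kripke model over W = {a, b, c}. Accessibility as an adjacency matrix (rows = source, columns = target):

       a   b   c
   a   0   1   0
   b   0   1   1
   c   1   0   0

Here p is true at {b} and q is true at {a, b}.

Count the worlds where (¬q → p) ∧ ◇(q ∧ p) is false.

a: ¬q → p is T, ◇(q ∧ p) is T. ✓
b: ¬q → p is T, ◇(q ∧ p) is T. ✓
c: ¬q → p is F, ◇(q ∧ p) is F. ✗
Satisfying worlds: {a, b}.
So (¬q → p) ∧ ◇(q ∧ p) fails at the other 1 world.

1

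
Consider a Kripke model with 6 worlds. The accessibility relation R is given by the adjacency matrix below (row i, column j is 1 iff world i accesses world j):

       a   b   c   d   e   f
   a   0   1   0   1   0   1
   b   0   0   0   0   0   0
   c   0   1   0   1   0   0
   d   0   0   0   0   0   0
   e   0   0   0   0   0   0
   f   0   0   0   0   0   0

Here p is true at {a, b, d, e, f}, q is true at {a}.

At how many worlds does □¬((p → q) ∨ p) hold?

a: successors {b, d, f}; ¬((p → q) ∨ p) there: b:F, d:F, f:F. ✗
b: no successors, so □¬((p → q) ∨ p) holds vacuously. ✓
c: successors {b, d}; ¬((p → q) ∨ p) there: b:F, d:F. ✗
d: no successors, so □¬((p → q) ∨ p) holds vacuously. ✓
e: no successors, so □¬((p → q) ∨ p) holds vacuously. ✓
f: no successors, so □¬((p → q) ∨ p) holds vacuously. ✓
Satisfying worlds: {b, d, e, f}.

4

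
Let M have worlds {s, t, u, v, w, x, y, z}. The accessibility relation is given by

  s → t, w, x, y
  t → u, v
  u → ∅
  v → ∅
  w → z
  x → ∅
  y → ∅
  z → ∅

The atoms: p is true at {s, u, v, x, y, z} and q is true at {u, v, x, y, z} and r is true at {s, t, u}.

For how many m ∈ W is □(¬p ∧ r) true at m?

s: successors {t, w, x, y}; ¬p ∧ r there: t:T, w:F, x:F, y:F. ✗
t: successors {u, v}; ¬p ∧ r there: u:F, v:F. ✗
u: no successors, so □(¬p ∧ r) holds vacuously. ✓
v: no successors, so □(¬p ∧ r) holds vacuously. ✓
w: successors {z}; ¬p ∧ r there: z:F. ✗
x: no successors, so □(¬p ∧ r) holds vacuously. ✓
y: no successors, so □(¬p ∧ r) holds vacuously. ✓
z: no successors, so □(¬p ∧ r) holds vacuously. ✓
Satisfying worlds: {u, v, x, y, z}.

5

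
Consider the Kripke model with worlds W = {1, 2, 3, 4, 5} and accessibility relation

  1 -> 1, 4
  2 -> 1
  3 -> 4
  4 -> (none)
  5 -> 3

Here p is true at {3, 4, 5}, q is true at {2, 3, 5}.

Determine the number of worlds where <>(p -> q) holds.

1: successors {1, 4}; p -> q there: 1:T, 4:F. ✓
2: successors {1}; p -> q there: 1:T. ✓
3: successors {4}; p -> q there: 4:F. ✗
4: no successors, so <>(p -> q) fails. ✗
5: successors {3}; p -> q there: 3:T. ✓
Satisfying worlds: {1, 2, 5}.

3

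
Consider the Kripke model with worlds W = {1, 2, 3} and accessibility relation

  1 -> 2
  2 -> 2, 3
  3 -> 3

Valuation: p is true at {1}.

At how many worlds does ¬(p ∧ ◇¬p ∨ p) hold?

1: p ∧ ◇¬p ∨ p is T. ✗
2: p ∧ ◇¬p ∨ p is F. ✓
3: p ∧ ◇¬p ∨ p is F. ✓
Satisfying worlds: {2, 3}.

2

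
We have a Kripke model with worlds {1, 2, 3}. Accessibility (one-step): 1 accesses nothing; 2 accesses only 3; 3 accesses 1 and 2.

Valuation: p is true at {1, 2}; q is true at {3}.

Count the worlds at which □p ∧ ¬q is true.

1

1: □p is T, ¬q is T. ✓
2: □p is F, ¬q is T. ✗
3: □p is T, ¬q is F. ✗
Satisfying worlds: {1}.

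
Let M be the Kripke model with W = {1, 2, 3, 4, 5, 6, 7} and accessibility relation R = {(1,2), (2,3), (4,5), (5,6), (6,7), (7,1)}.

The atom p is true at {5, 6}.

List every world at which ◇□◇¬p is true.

1: successors {2}; □◇¬p there: 2:F. ✗
2: successors {3}; □◇¬p there: 3:T. ✓
3: no successors, so ◇□◇¬p fails. ✗
4: successors {5}; □◇¬p there: 5:T. ✓
5: successors {6}; □◇¬p there: 6:T. ✓
6: successors {7}; □◇¬p there: 7:T. ✓
7: successors {1}; □◇¬p there: 1:T. ✓

{2, 4, 5, 6, 7}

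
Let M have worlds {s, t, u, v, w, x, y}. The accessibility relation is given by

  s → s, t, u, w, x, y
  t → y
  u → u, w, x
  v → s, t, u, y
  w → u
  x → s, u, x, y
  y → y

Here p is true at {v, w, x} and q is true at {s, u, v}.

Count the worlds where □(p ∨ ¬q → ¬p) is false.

s: successors {s, t, u, w, x, y}; p ∨ ¬q → ¬p there: s:T, t:T, u:T, w:F, x:F, y:T. ✗
t: successors {y}; p ∨ ¬q → ¬p there: y:T. ✓
u: successors {u, w, x}; p ∨ ¬q → ¬p there: u:T, w:F, x:F. ✗
v: successors {s, t, u, y}; p ∨ ¬q → ¬p there: s:T, t:T, u:T, y:T. ✓
w: successors {u}; p ∨ ¬q → ¬p there: u:T. ✓
x: successors {s, u, x, y}; p ∨ ¬q → ¬p there: s:T, u:T, x:F, y:T. ✗
y: successors {y}; p ∨ ¬q → ¬p there: y:T. ✓
Satisfying worlds: {t, v, w, y}.
So □(p ∨ ¬q → ¬p) fails at the other 3 worlds.

3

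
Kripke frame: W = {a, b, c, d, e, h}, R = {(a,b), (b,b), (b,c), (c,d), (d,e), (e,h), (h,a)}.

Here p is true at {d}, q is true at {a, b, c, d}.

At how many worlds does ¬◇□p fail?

1

a: ◇□p is F. ✓
b: ◇□p is T. ✗
c: ◇□p is F. ✓
d: ◇□p is F. ✓
e: ◇□p is F. ✓
h: ◇□p is F. ✓
Satisfying worlds: {a, c, d, e, h}.
So ¬◇□p fails at the other 1 world.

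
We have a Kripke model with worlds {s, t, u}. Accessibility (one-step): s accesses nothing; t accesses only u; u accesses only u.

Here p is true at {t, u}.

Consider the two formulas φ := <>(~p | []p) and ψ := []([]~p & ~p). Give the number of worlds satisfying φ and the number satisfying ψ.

2 and 1

For <>(~p | []p):
s: no successors, so <>(~p | []p) fails. ✗
t: successors {u}; ~p | []p there: u:T. ✓
u: successors {u}; ~p | []p there: u:T. ✓
— 2 worlds.
For []([]~p & ~p):
s: no successors, so []([]~p & ~p) holds vacuously. ✓
t: successors {u}; []~p & ~p there: u:F. ✗
u: successors {u}; []~p & ~p there: u:F. ✗
— 1 world.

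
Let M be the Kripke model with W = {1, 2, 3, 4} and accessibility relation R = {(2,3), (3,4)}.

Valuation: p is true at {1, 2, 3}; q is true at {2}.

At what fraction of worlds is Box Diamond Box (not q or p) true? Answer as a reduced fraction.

1: no successors, so Box Diamond Box (not q or p) holds vacuously. ✓
2: successors {3}; Diamond Box (not q or p) there: 3:T. ✓
3: successors {4}; Diamond Box (not q or p) there: 4:F. ✗
4: no successors, so Box Diamond Box (not q or p) holds vacuously. ✓
That's 3 of 4 worlds, so 3/4.

3/4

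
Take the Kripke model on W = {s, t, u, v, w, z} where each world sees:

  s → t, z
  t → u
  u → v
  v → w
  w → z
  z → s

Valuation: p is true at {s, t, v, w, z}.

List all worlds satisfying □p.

{s, u, v, w, z}

s: successors {t, z}; p there: t:T, z:T. ✓
t: successors {u}; p there: u:F. ✗
u: successors {v}; p there: v:T. ✓
v: successors {w}; p there: w:T. ✓
w: successors {z}; p there: z:T. ✓
z: successors {s}; p there: s:T. ✓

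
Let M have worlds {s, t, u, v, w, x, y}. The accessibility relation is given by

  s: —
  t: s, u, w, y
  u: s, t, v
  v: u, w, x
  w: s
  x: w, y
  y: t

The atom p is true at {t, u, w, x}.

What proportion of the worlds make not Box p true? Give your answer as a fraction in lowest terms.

4/7

s: Box p is T. ✗
t: Box p is F. ✓
u: Box p is F. ✓
v: Box p is T. ✗
w: Box p is F. ✓
x: Box p is F. ✓
y: Box p is T. ✗
That's 4 of 7 worlds, so 4/7.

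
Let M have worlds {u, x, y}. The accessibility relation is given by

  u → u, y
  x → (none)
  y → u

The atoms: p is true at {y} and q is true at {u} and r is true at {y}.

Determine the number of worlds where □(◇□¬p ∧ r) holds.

u: successors {u, y}; ◇□¬p ∧ r there: u:F, y:F. ✗
x: no successors, so □(◇□¬p ∧ r) holds vacuously. ✓
y: successors {u}; ◇□¬p ∧ r there: u:F. ✗
Satisfying worlds: {x}.

1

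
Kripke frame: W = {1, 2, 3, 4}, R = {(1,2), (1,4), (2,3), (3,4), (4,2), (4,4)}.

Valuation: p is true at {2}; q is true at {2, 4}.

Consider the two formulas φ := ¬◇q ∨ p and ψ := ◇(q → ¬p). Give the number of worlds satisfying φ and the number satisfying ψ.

For ¬◇q ∨ p:
1: ¬◇q is F, p is F. ✗
2: ¬◇q is T, p is T. ✓
3: ¬◇q is F, p is F. ✗
4: ¬◇q is F, p is F. ✗
— 1 world.
For ◇(q → ¬p):
1: successors {2, 4}; q → ¬p there: 2:F, 4:T. ✓
2: successors {3}; q → ¬p there: 3:T. ✓
3: successors {4}; q → ¬p there: 4:T. ✓
4: successors {2, 4}; q → ¬p there: 2:F, 4:T. ✓
— 4 worlds.

1 and 4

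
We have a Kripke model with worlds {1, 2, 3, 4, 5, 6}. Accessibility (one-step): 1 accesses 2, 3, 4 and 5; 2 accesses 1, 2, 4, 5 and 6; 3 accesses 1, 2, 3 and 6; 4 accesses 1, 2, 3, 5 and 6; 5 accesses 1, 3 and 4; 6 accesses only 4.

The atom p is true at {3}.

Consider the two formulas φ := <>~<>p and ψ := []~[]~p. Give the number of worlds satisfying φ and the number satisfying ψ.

For <>~<>p:
1: successors {2, 3, 4, 5}; ~<>p there: 2:T, 3:F, 4:F, 5:F. ✓
2: successors {1, 2, 4, 5, 6}; ~<>p there: 1:F, 2:T, 4:F, 5:F, 6:T. ✓
3: successors {1, 2, 3, 6}; ~<>p there: 1:F, 2:T, 3:F, 6:T. ✓
4: successors {1, 2, 3, 5, 6}; ~<>p there: 1:F, 2:T, 3:F, 5:F, 6:T. ✓
5: successors {1, 3, 4}; ~<>p there: 1:F, 3:F, 4:F. ✗
6: successors {4}; ~<>p there: 4:F. ✗
— 4 worlds.
For []~[]~p:
1: successors {2, 3, 4, 5}; ~[]~p there: 2:F, 3:T, 4:T, 5:T. ✗
2: successors {1, 2, 4, 5, 6}; ~[]~p there: 1:T, 2:F, 4:T, 5:T, 6:F. ✗
3: successors {1, 2, 3, 6}; ~[]~p there: 1:T, 2:F, 3:T, 6:F. ✗
4: successors {1, 2, 3, 5, 6}; ~[]~p there: 1:T, 2:F, 3:T, 5:T, 6:F. ✗
5: successors {1, 3, 4}; ~[]~p there: 1:T, 3:T, 4:T. ✓
6: successors {4}; ~[]~p there: 4:T. ✓
— 2 worlds.

4 and 2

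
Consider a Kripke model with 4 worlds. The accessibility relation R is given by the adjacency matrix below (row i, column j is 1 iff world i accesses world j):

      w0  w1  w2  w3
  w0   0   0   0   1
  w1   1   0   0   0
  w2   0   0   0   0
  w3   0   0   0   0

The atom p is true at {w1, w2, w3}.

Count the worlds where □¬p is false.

w0: successors {w3}; ¬p there: w3:F. ✗
w1: successors {w0}; ¬p there: w0:T. ✓
w2: no successors, so □¬p holds vacuously. ✓
w3: no successors, so □¬p holds vacuously. ✓
Satisfying worlds: {w1, w2, w3}.
So □¬p fails at the other 1 world.

1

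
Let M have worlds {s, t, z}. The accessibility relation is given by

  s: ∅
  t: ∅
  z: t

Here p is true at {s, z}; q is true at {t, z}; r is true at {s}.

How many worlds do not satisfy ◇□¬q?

2

s: no successors, so ◇□¬q fails. ✗
t: no successors, so ◇□¬q fails. ✗
z: successors {t}; □¬q there: t:T. ✓
Satisfying worlds: {z}.
So ◇□¬q fails at the other 2 worlds.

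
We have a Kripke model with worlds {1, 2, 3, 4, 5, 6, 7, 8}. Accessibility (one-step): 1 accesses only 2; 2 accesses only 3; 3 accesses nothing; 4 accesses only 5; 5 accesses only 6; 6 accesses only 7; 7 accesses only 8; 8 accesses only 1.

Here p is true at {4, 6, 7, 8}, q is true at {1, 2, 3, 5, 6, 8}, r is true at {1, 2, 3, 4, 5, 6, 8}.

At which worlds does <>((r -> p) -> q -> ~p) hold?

1: successors {2}; (r -> p) -> q -> ~p there: 2:T. ✓
2: successors {3}; (r -> p) -> q -> ~p there: 3:T. ✓
3: no successors, so <>((r -> p) -> q -> ~p) fails. ✗
4: successors {5}; (r -> p) -> q -> ~p there: 5:T. ✓
5: successors {6}; (r -> p) -> q -> ~p there: 6:F. ✗
6: successors {7}; (r -> p) -> q -> ~p there: 7:T. ✓
7: successors {8}; (r -> p) -> q -> ~p there: 8:F. ✗
8: successors {1}; (r -> p) -> q -> ~p there: 1:T. ✓

{1, 2, 4, 6, 8}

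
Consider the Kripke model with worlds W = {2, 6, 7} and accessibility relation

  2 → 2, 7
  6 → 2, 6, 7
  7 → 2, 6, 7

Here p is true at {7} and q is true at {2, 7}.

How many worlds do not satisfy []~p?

3

2: successors {2, 7}; ~p there: 2:T, 7:F. ✗
6: successors {2, 6, 7}; ~p there: 2:T, 6:T, 7:F. ✗
7: successors {2, 6, 7}; ~p there: 2:T, 6:T, 7:F. ✗
Satisfying worlds: ∅.
So []~p fails at the other 3 worlds.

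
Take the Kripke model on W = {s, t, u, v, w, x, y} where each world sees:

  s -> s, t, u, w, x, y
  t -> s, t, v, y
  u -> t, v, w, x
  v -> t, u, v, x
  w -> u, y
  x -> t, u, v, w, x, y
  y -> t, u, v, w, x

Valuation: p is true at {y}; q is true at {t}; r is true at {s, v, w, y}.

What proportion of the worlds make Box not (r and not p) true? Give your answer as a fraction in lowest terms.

1/7

s: successors {s, t, u, w, x, y}; not (r and not p) there: s:F, t:T, u:T, w:F, x:T, y:T. ✗
t: successors {s, t, v, y}; not (r and not p) there: s:F, t:T, v:F, y:T. ✗
u: successors {t, v, w, x}; not (r and not p) there: t:T, v:F, w:F, x:T. ✗
v: successors {t, u, v, x}; not (r and not p) there: t:T, u:T, v:F, x:T. ✗
w: successors {u, y}; not (r and not p) there: u:T, y:T. ✓
x: successors {t, u, v, w, x, y}; not (r and not p) there: t:T, u:T, v:F, w:F, x:T, y:T. ✗
y: successors {t, u, v, w, x}; not (r and not p) there: t:T, u:T, v:F, w:F, x:T. ✗
That's 1 of 7 worlds, so 1/7.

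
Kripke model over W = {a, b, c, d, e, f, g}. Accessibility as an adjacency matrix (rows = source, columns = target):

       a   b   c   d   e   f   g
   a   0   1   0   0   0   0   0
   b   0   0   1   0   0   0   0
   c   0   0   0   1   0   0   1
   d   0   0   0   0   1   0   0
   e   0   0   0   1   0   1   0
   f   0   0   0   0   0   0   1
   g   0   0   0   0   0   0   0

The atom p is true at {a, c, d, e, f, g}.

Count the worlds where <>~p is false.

6

a: successors {b}; ~p there: b:T. ✓
b: successors {c}; ~p there: c:F. ✗
c: successors {d, g}; ~p there: d:F, g:F. ✗
d: successors {e}; ~p there: e:F. ✗
e: successors {d, f}; ~p there: d:F, f:F. ✗
f: successors {g}; ~p there: g:F. ✗
g: no successors, so <>~p fails. ✗
Satisfying worlds: {a}.
So <>~p fails at the other 6 worlds.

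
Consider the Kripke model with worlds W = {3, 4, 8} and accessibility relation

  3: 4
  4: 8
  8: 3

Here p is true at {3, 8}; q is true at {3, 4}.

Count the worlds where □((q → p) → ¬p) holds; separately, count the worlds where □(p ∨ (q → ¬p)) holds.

For □((q → p) → ¬p):
3: successors {4}; (q → p) → ¬p there: 4:T. ✓
4: successors {8}; (q → p) → ¬p there: 8:F. ✗
8: successors {3}; (q → p) → ¬p there: 3:F. ✗
— 1 world.
For □(p ∨ (q → ¬p)):
3: successors {4}; p ∨ (q → ¬p) there: 4:T. ✓
4: successors {8}; p ∨ (q → ¬p) there: 8:T. ✓
8: successors {3}; p ∨ (q → ¬p) there: 3:T. ✓
— 3 worlds.

1 and 3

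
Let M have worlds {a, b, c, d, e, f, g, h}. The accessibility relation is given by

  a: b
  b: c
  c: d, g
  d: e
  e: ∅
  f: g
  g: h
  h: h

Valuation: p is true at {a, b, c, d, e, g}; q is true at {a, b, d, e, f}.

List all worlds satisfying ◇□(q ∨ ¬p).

{c, d, f, g, h}

a: successors {b}; □(q ∨ ¬p) there: b:F. ✗
b: successors {c}; □(q ∨ ¬p) there: c:F. ✗
c: successors {d, g}; □(q ∨ ¬p) there: d:T, g:T. ✓
d: successors {e}; □(q ∨ ¬p) there: e:T. ✓
e: no successors, so ◇□(q ∨ ¬p) fails. ✗
f: successors {g}; □(q ∨ ¬p) there: g:T. ✓
g: successors {h}; □(q ∨ ¬p) there: h:T. ✓
h: successors {h}; □(q ∨ ¬p) there: h:T. ✓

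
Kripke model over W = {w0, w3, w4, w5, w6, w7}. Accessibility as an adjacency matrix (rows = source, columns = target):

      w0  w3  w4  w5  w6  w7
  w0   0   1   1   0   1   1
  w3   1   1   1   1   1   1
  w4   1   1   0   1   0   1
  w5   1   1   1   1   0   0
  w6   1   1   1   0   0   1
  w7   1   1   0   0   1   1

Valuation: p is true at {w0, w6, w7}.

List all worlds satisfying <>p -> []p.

w0: <>p is T, []p is F. ✗
w3: <>p is T, []p is F. ✗
w4: <>p is T, []p is F. ✗
w5: <>p is T, []p is F. ✗
w6: <>p is T, []p is F. ✗
w7: <>p is T, []p is F. ✗

∅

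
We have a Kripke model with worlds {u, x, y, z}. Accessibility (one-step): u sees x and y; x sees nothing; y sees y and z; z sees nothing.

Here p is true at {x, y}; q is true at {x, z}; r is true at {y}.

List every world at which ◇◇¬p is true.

{u, y}

u: successors {x, y}; ◇¬p there: x:F, y:T. ✓
x: no successors, so ◇◇¬p fails. ✗
y: successors {y, z}; ◇¬p there: y:T, z:F. ✓
z: no successors, so ◇◇¬p fails. ✗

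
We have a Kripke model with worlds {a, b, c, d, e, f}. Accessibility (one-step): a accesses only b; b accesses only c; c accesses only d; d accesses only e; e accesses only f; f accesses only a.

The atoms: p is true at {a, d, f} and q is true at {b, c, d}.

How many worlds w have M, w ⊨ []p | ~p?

a: []p is F, ~p is F. ✗
b: []p is F, ~p is T. ✓
c: []p is T, ~p is T. ✓
d: []p is F, ~p is F. ✗
e: []p is T, ~p is T. ✓
f: []p is T, ~p is F. ✓
Satisfying worlds: {b, c, e, f}.

4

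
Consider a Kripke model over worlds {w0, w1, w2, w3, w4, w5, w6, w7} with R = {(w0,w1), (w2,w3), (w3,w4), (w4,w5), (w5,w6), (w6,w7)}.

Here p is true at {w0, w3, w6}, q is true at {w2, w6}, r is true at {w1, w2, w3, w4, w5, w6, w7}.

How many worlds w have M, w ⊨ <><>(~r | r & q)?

1

w0: successors {w1}; <>(~r | r & q) there: w1:F. ✗
w1: no successors, so <><>(~r | r & q) fails. ✗
w2: successors {w3}; <>(~r | r & q) there: w3:F. ✗
w3: successors {w4}; <>(~r | r & q) there: w4:F. ✗
w4: successors {w5}; <>(~r | r & q) there: w5:T. ✓
w5: successors {w6}; <>(~r | r & q) there: w6:F. ✗
w6: successors {w7}; <>(~r | r & q) there: w7:F. ✗
w7: no successors, so <><>(~r | r & q) fails. ✗
Satisfying worlds: {w4}.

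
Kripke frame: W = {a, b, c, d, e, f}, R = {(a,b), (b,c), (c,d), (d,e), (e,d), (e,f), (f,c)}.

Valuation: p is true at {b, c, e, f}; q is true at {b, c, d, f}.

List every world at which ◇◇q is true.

{a, b, d, e, f}

a: successors {b}; ◇q there: b:T. ✓
b: successors {c}; ◇q there: c:T. ✓
c: successors {d}; ◇q there: d:F. ✗
d: successors {e}; ◇q there: e:T. ✓
e: successors {d, f}; ◇q there: d:F, f:T. ✓
f: successors {c}; ◇q there: c:T. ✓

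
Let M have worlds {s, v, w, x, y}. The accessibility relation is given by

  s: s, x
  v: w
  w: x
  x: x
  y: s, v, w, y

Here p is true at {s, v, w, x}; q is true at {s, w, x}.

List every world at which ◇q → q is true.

{s, w, x}

s: ◇q is T, q is T. ✓
v: ◇q is T, q is F. ✗
w: ◇q is T, q is T. ✓
x: ◇q is T, q is T. ✓
y: ◇q is T, q is F. ✗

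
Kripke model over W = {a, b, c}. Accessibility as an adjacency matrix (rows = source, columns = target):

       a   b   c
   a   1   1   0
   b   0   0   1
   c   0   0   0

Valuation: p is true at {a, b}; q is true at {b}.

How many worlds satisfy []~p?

a: successors {a, b}; ~p there: a:F, b:F. ✗
b: successors {c}; ~p there: c:T. ✓
c: no successors, so []~p holds vacuously. ✓
Satisfying worlds: {b, c}.

2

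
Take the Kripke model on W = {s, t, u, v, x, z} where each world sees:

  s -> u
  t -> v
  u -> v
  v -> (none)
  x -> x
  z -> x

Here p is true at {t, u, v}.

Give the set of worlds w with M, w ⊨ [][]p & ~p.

s: [][]p is T, ~p is T. ✓
t: [][]p is T, ~p is F. ✗
u: [][]p is T, ~p is F. ✗
v: [][]p is T, ~p is F. ✗
x: [][]p is F, ~p is T. ✗
z: [][]p is F, ~p is T. ✗

{s}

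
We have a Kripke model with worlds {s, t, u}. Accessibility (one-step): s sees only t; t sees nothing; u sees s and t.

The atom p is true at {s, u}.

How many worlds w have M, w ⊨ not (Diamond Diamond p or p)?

1

s: Diamond Diamond p or p is T. ✗
t: Diamond Diamond p or p is F. ✓
u: Diamond Diamond p or p is T. ✗
Satisfying worlds: {t}.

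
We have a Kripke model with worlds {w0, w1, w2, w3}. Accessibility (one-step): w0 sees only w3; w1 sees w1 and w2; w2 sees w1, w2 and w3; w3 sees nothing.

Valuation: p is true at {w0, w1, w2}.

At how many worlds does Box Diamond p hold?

w0: successors {w3}; Diamond p there: w3:F. ✗
w1: successors {w1, w2}; Diamond p there: w1:T, w2:T. ✓
w2: successors {w1, w2, w3}; Diamond p there: w1:T, w2:T, w3:F. ✗
w3: no successors, so Box Diamond p holds vacuously. ✓
Satisfying worlds: {w1, w3}.

2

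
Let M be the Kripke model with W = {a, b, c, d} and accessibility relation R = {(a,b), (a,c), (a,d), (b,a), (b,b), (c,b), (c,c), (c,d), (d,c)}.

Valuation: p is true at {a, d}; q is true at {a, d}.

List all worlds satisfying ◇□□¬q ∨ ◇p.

{a, b, c}

a: ◇□□¬q is F, ◇p is T. ✓
b: ◇□□¬q is F, ◇p is T. ✓
c: ◇□□¬q is F, ◇p is T. ✓
d: ◇□□¬q is F, ◇p is F. ✗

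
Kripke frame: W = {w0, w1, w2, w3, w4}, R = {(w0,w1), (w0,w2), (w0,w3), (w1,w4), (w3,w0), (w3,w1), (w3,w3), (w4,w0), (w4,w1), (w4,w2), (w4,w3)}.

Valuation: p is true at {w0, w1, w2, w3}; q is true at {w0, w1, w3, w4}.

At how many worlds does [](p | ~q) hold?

w0: successors {w1, w2, w3}; p | ~q there: w1:T, w2:T, w3:T. ✓
w1: successors {w4}; p | ~q there: w4:F. ✗
w2: no successors, so [](p | ~q) holds vacuously. ✓
w3: successors {w0, w1, w3}; p | ~q there: w0:T, w1:T, w3:T. ✓
w4: successors {w0, w1, w2, w3}; p | ~q there: w0:T, w1:T, w2:T, w3:T. ✓
Satisfying worlds: {w0, w2, w3, w4}.

4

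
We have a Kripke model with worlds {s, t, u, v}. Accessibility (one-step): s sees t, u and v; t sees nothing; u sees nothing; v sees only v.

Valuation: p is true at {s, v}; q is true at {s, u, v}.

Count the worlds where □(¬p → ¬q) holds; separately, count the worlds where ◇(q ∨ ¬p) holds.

3 and 2

For □(¬p → ¬q):
s: successors {t, u, v}; ¬p → ¬q there: t:T, u:F, v:T. ✗
t: no successors, so □(¬p → ¬q) holds vacuously. ✓
u: no successors, so □(¬p → ¬q) holds vacuously. ✓
v: successors {v}; ¬p → ¬q there: v:T. ✓
— 3 worlds.
For ◇(q ∨ ¬p):
s: successors {t, u, v}; q ∨ ¬p there: t:T, u:T, v:T. ✓
t: no successors, so ◇(q ∨ ¬p) fails. ✗
u: no successors, so ◇(q ∨ ¬p) fails. ✗
v: successors {v}; q ∨ ¬p there: v:T. ✓
— 2 worlds.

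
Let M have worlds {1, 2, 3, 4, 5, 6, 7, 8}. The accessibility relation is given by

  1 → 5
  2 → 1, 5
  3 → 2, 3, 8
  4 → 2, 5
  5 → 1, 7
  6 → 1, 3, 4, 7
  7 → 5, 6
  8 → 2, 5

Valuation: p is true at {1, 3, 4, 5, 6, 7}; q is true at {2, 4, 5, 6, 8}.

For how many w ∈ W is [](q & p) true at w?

1: successors {5}; q & p there: 5:T. ✓
2: successors {1, 5}; q & p there: 1:F, 5:T. ✗
3: successors {2, 3, 8}; q & p there: 2:F, 3:F, 8:F. ✗
4: successors {2, 5}; q & p there: 2:F, 5:T. ✗
5: successors {1, 7}; q & p there: 1:F, 7:F. ✗
6: successors {1, 3, 4, 7}; q & p there: 1:F, 3:F, 4:T, 7:F. ✗
7: successors {5, 6}; q & p there: 5:T, 6:T. ✓
8: successors {2, 5}; q & p there: 2:F, 5:T. ✗
Satisfying worlds: {1, 7}.

2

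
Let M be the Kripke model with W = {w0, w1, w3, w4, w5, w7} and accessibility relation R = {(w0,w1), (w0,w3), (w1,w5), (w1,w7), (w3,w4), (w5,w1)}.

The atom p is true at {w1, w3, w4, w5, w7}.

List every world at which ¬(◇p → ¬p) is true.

{w1, w3, w5}

w0: ◇p → ¬p is T. ✗
w1: ◇p → ¬p is F. ✓
w3: ◇p → ¬p is F. ✓
w4: ◇p → ¬p is T. ✗
w5: ◇p → ¬p is F. ✓
w7: ◇p → ¬p is T. ✗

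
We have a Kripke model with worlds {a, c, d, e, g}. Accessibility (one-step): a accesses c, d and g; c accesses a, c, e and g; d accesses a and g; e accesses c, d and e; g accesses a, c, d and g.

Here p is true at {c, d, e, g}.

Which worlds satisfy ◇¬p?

{c, d, g}

a: successors {c, d, g}; ¬p there: c:F, d:F, g:F. ✗
c: successors {a, c, e, g}; ¬p there: a:T, c:F, e:F, g:F. ✓
d: successors {a, g}; ¬p there: a:T, g:F. ✓
e: successors {c, d, e}; ¬p there: c:F, d:F, e:F. ✗
g: successors {a, c, d, g}; ¬p there: a:T, c:F, d:F, g:F. ✓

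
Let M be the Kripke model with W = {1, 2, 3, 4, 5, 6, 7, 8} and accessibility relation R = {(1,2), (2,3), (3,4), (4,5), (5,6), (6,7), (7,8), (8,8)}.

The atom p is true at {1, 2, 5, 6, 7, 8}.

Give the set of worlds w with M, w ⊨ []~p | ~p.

{2, 3, 4}

1: []~p is F, ~p is F. ✗
2: []~p is T, ~p is F. ✓
3: []~p is T, ~p is T. ✓
4: []~p is F, ~p is T. ✓
5: []~p is F, ~p is F. ✗
6: []~p is F, ~p is F. ✗
7: []~p is F, ~p is F. ✗
8: []~p is F, ~p is F. ✗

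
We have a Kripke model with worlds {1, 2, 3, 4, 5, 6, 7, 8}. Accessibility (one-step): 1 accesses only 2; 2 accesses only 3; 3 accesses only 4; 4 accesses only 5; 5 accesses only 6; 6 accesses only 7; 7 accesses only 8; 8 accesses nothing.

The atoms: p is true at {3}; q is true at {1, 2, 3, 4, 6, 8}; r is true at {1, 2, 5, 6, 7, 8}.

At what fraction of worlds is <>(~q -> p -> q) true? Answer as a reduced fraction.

7/8

1: successors {2}; ~q -> p -> q there: 2:T. ✓
2: successors {3}; ~q -> p -> q there: 3:T. ✓
3: successors {4}; ~q -> p -> q there: 4:T. ✓
4: successors {5}; ~q -> p -> q there: 5:T. ✓
5: successors {6}; ~q -> p -> q there: 6:T. ✓
6: successors {7}; ~q -> p -> q there: 7:T. ✓
7: successors {8}; ~q -> p -> q there: 8:T. ✓
8: no successors, so <>(~q -> p -> q) fails. ✗
That's 7 of 8 worlds, so 7/8.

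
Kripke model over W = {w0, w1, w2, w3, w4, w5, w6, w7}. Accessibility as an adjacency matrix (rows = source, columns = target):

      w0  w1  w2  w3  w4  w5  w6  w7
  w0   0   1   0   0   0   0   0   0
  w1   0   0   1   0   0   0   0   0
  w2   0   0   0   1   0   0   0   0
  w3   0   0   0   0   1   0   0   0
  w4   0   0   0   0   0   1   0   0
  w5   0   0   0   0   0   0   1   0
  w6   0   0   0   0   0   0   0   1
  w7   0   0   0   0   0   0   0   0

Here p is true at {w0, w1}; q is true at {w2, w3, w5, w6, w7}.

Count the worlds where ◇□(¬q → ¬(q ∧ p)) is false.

1

w0: successors {w1}; □(¬q → ¬(q ∧ p)) there: w1:T. ✓
w1: successors {w2}; □(¬q → ¬(q ∧ p)) there: w2:T. ✓
w2: successors {w3}; □(¬q → ¬(q ∧ p)) there: w3:T. ✓
w3: successors {w4}; □(¬q → ¬(q ∧ p)) there: w4:T. ✓
w4: successors {w5}; □(¬q → ¬(q ∧ p)) there: w5:T. ✓
w5: successors {w6}; □(¬q → ¬(q ∧ p)) there: w6:T. ✓
w6: successors {w7}; □(¬q → ¬(q ∧ p)) there: w7:T. ✓
w7: no successors, so ◇□(¬q → ¬(q ∧ p)) fails. ✗
Satisfying worlds: {w0, w1, w2, w3, w4, w5, w6}.
So ◇□(¬q → ¬(q ∧ p)) fails at the other 1 world.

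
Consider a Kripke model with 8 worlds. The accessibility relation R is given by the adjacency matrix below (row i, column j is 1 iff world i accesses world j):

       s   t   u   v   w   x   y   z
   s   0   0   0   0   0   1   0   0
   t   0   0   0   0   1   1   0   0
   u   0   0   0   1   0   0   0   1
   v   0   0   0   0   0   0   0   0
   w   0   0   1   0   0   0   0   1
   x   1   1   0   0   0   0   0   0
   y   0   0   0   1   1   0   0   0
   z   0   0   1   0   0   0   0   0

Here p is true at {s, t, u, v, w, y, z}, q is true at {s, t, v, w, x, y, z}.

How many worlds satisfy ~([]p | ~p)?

2

s: []p | ~p is F. ✓
t: []p | ~p is F. ✓
u: []p | ~p is T. ✗
v: []p | ~p is T. ✗
w: []p | ~p is T. ✗
x: []p | ~p is T. ✗
y: []p | ~p is T. ✗
z: []p | ~p is T. ✗
Satisfying worlds: {s, t}.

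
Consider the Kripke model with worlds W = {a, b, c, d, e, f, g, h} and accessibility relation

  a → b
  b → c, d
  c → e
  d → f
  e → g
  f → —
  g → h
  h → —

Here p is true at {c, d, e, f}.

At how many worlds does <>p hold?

3

a: successors {b}; p there: b:F. ✗
b: successors {c, d}; p there: c:T, d:T. ✓
c: successors {e}; p there: e:T. ✓
d: successors {f}; p there: f:T. ✓
e: successors {g}; p there: g:F. ✗
f: no successors, so <>p fails. ✗
g: successors {h}; p there: h:F. ✗
h: no successors, so <>p fails. ✗
Satisfying worlds: {b, c, d}.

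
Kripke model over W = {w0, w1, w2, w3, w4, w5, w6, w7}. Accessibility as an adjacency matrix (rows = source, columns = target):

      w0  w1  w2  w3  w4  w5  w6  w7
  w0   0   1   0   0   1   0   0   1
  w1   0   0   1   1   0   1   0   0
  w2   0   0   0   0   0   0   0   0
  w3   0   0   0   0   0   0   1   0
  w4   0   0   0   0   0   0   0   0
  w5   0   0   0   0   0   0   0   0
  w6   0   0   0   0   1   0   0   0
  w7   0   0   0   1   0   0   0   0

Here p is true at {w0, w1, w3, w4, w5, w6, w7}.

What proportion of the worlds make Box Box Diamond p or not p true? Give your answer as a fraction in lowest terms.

w0: Box Box Diamond p is F, not p is F. ✗
w1: Box Box Diamond p is T, not p is F. ✓
w2: Box Box Diamond p is T, not p is T. ✓
w3: Box Box Diamond p is F, not p is F. ✗
w4: Box Box Diamond p is T, not p is F. ✓
w5: Box Box Diamond p is T, not p is F. ✓
w6: Box Box Diamond p is T, not p is F. ✓
w7: Box Box Diamond p is T, not p is F. ✓
That's 6 of 8 worlds, so 6/8 = 3/4.

3/4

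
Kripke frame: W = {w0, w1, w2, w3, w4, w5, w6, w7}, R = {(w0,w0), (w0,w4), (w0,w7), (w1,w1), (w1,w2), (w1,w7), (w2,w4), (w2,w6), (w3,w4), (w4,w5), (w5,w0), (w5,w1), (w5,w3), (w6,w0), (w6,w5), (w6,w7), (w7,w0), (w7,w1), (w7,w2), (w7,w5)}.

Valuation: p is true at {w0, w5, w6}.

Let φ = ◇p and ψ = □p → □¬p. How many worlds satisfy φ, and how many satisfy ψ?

For ◇p:
w0: successors {w0, w4, w7}; p there: w0:T, w4:F, w7:F. ✓
w1: successors {w1, w2, w7}; p there: w1:F, w2:F, w7:F. ✗
w2: successors {w4, w6}; p there: w4:F, w6:T. ✓
w3: successors {w4}; p there: w4:F. ✗
w4: successors {w5}; p there: w5:T. ✓
w5: successors {w0, w1, w3}; p there: w0:T, w1:F, w3:F. ✓
w6: successors {w0, w5, w7}; p there: w0:T, w5:T, w7:F. ✓
w7: successors {w0, w1, w2, w5}; p there: w0:T, w1:F, w2:F, w5:T. ✓
— 6 worlds.
For □p → □¬p:
w0: □p is F, □¬p is F. ✓
w1: □p is F, □¬p is T. ✓
w2: □p is F, □¬p is F. ✓
w3: □p is F, □¬p is T. ✓
w4: □p is T, □¬p is F. ✗
w5: □p is F, □¬p is F. ✓
w6: □p is F, □¬p is F. ✓
w7: □p is F, □¬p is F. ✓
— 7 worlds.

6 and 7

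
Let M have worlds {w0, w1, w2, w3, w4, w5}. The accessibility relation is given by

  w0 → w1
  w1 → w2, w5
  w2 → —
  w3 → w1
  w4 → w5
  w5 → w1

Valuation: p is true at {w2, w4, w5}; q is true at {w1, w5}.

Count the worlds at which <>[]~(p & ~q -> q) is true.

w0: successors {w1}; []~(p & ~q -> q) there: w1:F. ✗
w1: successors {w2, w5}; []~(p & ~q -> q) there: w2:T, w5:F. ✓
w2: no successors, so <>[]~(p & ~q -> q) fails. ✗
w3: successors {w1}; []~(p & ~q -> q) there: w1:F. ✗
w4: successors {w5}; []~(p & ~q -> q) there: w5:F. ✗
w5: successors {w1}; []~(p & ~q -> q) there: w1:F. ✗
Satisfying worlds: {w1}.

1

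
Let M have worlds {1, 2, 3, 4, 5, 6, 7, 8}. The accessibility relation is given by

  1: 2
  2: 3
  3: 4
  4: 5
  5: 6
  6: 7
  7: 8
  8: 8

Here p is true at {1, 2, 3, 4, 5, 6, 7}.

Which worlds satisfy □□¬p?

1: successors {2}; □¬p there: 2:F. ✗
2: successors {3}; □¬p there: 3:F. ✗
3: successors {4}; □¬p there: 4:F. ✗
4: successors {5}; □¬p there: 5:F. ✗
5: successors {6}; □¬p there: 6:F. ✗
6: successors {7}; □¬p there: 7:T. ✓
7: successors {8}; □¬p there: 8:T. ✓
8: successors {8}; □¬p there: 8:T. ✓

{6, 7, 8}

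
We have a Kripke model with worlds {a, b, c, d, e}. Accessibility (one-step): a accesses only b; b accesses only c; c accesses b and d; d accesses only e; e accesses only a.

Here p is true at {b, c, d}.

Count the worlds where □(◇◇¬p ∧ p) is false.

a: successors {b}; ◇◇¬p ∧ p there: b:F. ✗
b: successors {c}; ◇◇¬p ∧ p there: c:T. ✓
c: successors {b, d}; ◇◇¬p ∧ p there: b:F, d:T. ✗
d: successors {e}; ◇◇¬p ∧ p there: e:F. ✗
e: successors {a}; ◇◇¬p ∧ p there: a:F. ✗
Satisfying worlds: {b}.
So □(◇◇¬p ∧ p) fails at the other 4 worlds.

4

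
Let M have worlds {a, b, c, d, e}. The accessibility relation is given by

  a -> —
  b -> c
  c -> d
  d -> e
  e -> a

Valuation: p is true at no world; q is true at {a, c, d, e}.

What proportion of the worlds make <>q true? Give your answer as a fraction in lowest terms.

4/5

a: no successors, so <>q fails. ✗
b: successors {c}; q there: c:T. ✓
c: successors {d}; q there: d:T. ✓
d: successors {e}; q there: e:T. ✓
e: successors {a}; q there: a:T. ✓
That's 4 of 5 worlds, so 4/5.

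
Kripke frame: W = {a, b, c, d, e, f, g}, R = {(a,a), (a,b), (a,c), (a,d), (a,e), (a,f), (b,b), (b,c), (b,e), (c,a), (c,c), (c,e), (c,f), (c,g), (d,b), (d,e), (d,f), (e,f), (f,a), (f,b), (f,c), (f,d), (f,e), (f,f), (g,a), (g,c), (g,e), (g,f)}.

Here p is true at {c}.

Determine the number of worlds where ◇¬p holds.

a: successors {a, b, c, d, e, f}; ¬p there: a:T, b:T, c:F, d:T, e:T, f:T. ✓
b: successors {b, c, e}; ¬p there: b:T, c:F, e:T. ✓
c: successors {a, c, e, f, g}; ¬p there: a:T, c:F, e:T, f:T, g:T. ✓
d: successors {b, e, f}; ¬p there: b:T, e:T, f:T. ✓
e: successors {f}; ¬p there: f:T. ✓
f: successors {a, b, c, d, e, f}; ¬p there: a:T, b:T, c:F, d:T, e:T, f:T. ✓
g: successors {a, c, e, f}; ¬p there: a:T, c:F, e:T, f:T. ✓
Satisfying worlds: {a, b, c, d, e, f, g}.

7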